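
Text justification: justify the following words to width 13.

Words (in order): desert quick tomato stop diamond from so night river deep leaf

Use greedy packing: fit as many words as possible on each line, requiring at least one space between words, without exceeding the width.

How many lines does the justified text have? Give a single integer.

Line 1: ['desert', 'quick'] (min_width=12, slack=1)
Line 2: ['tomato', 'stop'] (min_width=11, slack=2)
Line 3: ['diamond', 'from'] (min_width=12, slack=1)
Line 4: ['so', 'night'] (min_width=8, slack=5)
Line 5: ['river', 'deep'] (min_width=10, slack=3)
Line 6: ['leaf'] (min_width=4, slack=9)
Total lines: 6

Answer: 6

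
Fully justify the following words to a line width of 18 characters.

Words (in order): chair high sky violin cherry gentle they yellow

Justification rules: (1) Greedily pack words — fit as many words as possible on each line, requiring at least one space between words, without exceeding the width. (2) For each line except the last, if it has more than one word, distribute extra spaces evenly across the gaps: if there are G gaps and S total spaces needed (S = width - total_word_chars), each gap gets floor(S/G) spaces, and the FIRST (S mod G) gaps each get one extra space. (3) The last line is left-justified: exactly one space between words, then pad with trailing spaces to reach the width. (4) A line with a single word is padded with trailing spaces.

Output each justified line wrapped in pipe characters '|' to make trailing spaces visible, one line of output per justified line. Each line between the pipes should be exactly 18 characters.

Answer: |chair   high   sky|
|violin      cherry|
|gentle they yellow|

Derivation:
Line 1: ['chair', 'high', 'sky'] (min_width=14, slack=4)
Line 2: ['violin', 'cherry'] (min_width=13, slack=5)
Line 3: ['gentle', 'they', 'yellow'] (min_width=18, slack=0)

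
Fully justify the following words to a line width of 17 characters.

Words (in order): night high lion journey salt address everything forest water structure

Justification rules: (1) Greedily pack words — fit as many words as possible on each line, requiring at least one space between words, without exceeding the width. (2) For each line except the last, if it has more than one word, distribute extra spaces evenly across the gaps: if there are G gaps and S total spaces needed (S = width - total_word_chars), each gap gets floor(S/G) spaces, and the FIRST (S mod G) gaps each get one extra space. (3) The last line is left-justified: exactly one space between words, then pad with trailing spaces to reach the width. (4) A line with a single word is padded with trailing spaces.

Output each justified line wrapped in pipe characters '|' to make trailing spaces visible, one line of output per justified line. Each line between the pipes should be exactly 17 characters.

Line 1: ['night', 'high', 'lion'] (min_width=15, slack=2)
Line 2: ['journey', 'salt'] (min_width=12, slack=5)
Line 3: ['address'] (min_width=7, slack=10)
Line 4: ['everything', 'forest'] (min_width=17, slack=0)
Line 5: ['water', 'structure'] (min_width=15, slack=2)

Answer: |night  high  lion|
|journey      salt|
|address          |
|everything forest|
|water structure  |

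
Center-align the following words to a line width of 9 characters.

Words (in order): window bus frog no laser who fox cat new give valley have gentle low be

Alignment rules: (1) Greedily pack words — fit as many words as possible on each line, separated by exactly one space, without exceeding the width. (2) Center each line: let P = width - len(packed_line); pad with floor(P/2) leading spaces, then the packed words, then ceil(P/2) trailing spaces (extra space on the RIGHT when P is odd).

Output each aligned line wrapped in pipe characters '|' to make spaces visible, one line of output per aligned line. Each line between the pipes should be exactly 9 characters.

Answer: | window  |
|bus frog |
|no laser |
| who fox |
| cat new |
|  give   |
| valley  |
|  have   |
| gentle  |
| low be  |

Derivation:
Line 1: ['window'] (min_width=6, slack=3)
Line 2: ['bus', 'frog'] (min_width=8, slack=1)
Line 3: ['no', 'laser'] (min_width=8, slack=1)
Line 4: ['who', 'fox'] (min_width=7, slack=2)
Line 5: ['cat', 'new'] (min_width=7, slack=2)
Line 6: ['give'] (min_width=4, slack=5)
Line 7: ['valley'] (min_width=6, slack=3)
Line 8: ['have'] (min_width=4, slack=5)
Line 9: ['gentle'] (min_width=6, slack=3)
Line 10: ['low', 'be'] (min_width=6, slack=3)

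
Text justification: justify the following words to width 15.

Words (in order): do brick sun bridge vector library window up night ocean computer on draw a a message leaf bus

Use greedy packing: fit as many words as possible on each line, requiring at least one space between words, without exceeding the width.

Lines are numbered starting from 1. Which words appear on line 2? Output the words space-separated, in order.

Answer: bridge vector

Derivation:
Line 1: ['do', 'brick', 'sun'] (min_width=12, slack=3)
Line 2: ['bridge', 'vector'] (min_width=13, slack=2)
Line 3: ['library', 'window'] (min_width=14, slack=1)
Line 4: ['up', 'night', 'ocean'] (min_width=14, slack=1)
Line 5: ['computer', 'on'] (min_width=11, slack=4)
Line 6: ['draw', 'a', 'a'] (min_width=8, slack=7)
Line 7: ['message', 'leaf'] (min_width=12, slack=3)
Line 8: ['bus'] (min_width=3, slack=12)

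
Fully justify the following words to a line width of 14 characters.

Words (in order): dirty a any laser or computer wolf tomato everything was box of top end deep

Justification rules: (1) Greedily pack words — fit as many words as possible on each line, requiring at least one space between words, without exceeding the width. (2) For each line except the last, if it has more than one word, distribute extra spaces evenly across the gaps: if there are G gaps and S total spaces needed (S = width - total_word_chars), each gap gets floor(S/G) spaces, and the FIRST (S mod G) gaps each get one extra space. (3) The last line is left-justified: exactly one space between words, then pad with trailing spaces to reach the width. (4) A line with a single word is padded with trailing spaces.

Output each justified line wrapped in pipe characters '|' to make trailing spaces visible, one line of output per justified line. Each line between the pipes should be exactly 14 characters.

Line 1: ['dirty', 'a', 'any'] (min_width=11, slack=3)
Line 2: ['laser', 'or'] (min_width=8, slack=6)
Line 3: ['computer', 'wolf'] (min_width=13, slack=1)
Line 4: ['tomato'] (min_width=6, slack=8)
Line 5: ['everything', 'was'] (min_width=14, slack=0)
Line 6: ['box', 'of', 'top', 'end'] (min_width=14, slack=0)
Line 7: ['deep'] (min_width=4, slack=10)

Answer: |dirty   a  any|
|laser       or|
|computer  wolf|
|tomato        |
|everything was|
|box of top end|
|deep          |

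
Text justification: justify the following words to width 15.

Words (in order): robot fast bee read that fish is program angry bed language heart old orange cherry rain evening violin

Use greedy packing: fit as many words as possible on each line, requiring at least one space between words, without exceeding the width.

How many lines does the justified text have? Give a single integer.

Line 1: ['robot', 'fast', 'bee'] (min_width=14, slack=1)
Line 2: ['read', 'that', 'fish'] (min_width=14, slack=1)
Line 3: ['is', 'program'] (min_width=10, slack=5)
Line 4: ['angry', 'bed'] (min_width=9, slack=6)
Line 5: ['language', 'heart'] (min_width=14, slack=1)
Line 6: ['old', 'orange'] (min_width=10, slack=5)
Line 7: ['cherry', 'rain'] (min_width=11, slack=4)
Line 8: ['evening', 'violin'] (min_width=14, slack=1)
Total lines: 8

Answer: 8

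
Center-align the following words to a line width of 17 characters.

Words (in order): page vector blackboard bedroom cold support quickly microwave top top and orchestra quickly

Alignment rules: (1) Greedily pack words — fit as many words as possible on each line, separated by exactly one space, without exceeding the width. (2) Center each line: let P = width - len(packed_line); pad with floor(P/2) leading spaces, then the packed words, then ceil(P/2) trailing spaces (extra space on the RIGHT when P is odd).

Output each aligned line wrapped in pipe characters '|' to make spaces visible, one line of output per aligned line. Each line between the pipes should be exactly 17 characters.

Answer: |   page vector   |
|   blackboard    |
|  bedroom cold   |
| support quickly |
|microwave top top|
|  and orchestra  |
|     quickly     |

Derivation:
Line 1: ['page', 'vector'] (min_width=11, slack=6)
Line 2: ['blackboard'] (min_width=10, slack=7)
Line 3: ['bedroom', 'cold'] (min_width=12, slack=5)
Line 4: ['support', 'quickly'] (min_width=15, slack=2)
Line 5: ['microwave', 'top', 'top'] (min_width=17, slack=0)
Line 6: ['and', 'orchestra'] (min_width=13, slack=4)
Line 7: ['quickly'] (min_width=7, slack=10)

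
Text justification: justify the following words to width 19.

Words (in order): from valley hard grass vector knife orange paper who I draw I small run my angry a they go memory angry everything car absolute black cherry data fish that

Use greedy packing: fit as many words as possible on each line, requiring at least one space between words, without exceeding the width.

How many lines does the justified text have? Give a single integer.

Line 1: ['from', 'valley', 'hard'] (min_width=16, slack=3)
Line 2: ['grass', 'vector', 'knife'] (min_width=18, slack=1)
Line 3: ['orange', 'paper', 'who', 'I'] (min_width=18, slack=1)
Line 4: ['draw', 'I', 'small', 'run', 'my'] (min_width=19, slack=0)
Line 5: ['angry', 'a', 'they', 'go'] (min_width=15, slack=4)
Line 6: ['memory', 'angry'] (min_width=12, slack=7)
Line 7: ['everything', 'car'] (min_width=14, slack=5)
Line 8: ['absolute', 'black'] (min_width=14, slack=5)
Line 9: ['cherry', 'data', 'fish'] (min_width=16, slack=3)
Line 10: ['that'] (min_width=4, slack=15)
Total lines: 10

Answer: 10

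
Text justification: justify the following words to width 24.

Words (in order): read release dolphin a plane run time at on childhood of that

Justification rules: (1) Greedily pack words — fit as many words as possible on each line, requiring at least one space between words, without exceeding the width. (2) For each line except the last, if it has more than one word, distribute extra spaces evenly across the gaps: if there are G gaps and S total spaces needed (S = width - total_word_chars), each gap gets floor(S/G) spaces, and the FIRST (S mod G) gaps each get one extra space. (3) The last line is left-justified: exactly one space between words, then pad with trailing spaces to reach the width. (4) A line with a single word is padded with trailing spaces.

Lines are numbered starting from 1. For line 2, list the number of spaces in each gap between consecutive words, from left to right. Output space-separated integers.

Answer: 2 2 2 2

Derivation:
Line 1: ['read', 'release', 'dolphin', 'a'] (min_width=22, slack=2)
Line 2: ['plane', 'run', 'time', 'at', 'on'] (min_width=20, slack=4)
Line 3: ['childhood', 'of', 'that'] (min_width=17, slack=7)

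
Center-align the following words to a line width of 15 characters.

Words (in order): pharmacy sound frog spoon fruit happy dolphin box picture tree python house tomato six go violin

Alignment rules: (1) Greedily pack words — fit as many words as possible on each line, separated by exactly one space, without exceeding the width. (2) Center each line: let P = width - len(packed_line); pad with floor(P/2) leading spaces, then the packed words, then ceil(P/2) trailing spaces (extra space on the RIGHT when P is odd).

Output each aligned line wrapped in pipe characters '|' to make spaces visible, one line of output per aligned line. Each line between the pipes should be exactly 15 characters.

Answer: |pharmacy sound |
|  frog spoon   |
|  fruit happy  |
|  dolphin box  |
| picture tree  |
| python house  |
| tomato six go |
|    violin     |

Derivation:
Line 1: ['pharmacy', 'sound'] (min_width=14, slack=1)
Line 2: ['frog', 'spoon'] (min_width=10, slack=5)
Line 3: ['fruit', 'happy'] (min_width=11, slack=4)
Line 4: ['dolphin', 'box'] (min_width=11, slack=4)
Line 5: ['picture', 'tree'] (min_width=12, slack=3)
Line 6: ['python', 'house'] (min_width=12, slack=3)
Line 7: ['tomato', 'six', 'go'] (min_width=13, slack=2)
Line 8: ['violin'] (min_width=6, slack=9)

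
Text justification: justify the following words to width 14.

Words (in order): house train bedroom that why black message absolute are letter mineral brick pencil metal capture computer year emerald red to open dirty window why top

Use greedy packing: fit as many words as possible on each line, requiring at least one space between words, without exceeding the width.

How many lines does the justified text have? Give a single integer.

Answer: 12

Derivation:
Line 1: ['house', 'train'] (min_width=11, slack=3)
Line 2: ['bedroom', 'that'] (min_width=12, slack=2)
Line 3: ['why', 'black'] (min_width=9, slack=5)
Line 4: ['message'] (min_width=7, slack=7)
Line 5: ['absolute', 'are'] (min_width=12, slack=2)
Line 6: ['letter', 'mineral'] (min_width=14, slack=0)
Line 7: ['brick', 'pencil'] (min_width=12, slack=2)
Line 8: ['metal', 'capture'] (min_width=13, slack=1)
Line 9: ['computer', 'year'] (min_width=13, slack=1)
Line 10: ['emerald', 'red', 'to'] (min_width=14, slack=0)
Line 11: ['open', 'dirty'] (min_width=10, slack=4)
Line 12: ['window', 'why', 'top'] (min_width=14, slack=0)
Total lines: 12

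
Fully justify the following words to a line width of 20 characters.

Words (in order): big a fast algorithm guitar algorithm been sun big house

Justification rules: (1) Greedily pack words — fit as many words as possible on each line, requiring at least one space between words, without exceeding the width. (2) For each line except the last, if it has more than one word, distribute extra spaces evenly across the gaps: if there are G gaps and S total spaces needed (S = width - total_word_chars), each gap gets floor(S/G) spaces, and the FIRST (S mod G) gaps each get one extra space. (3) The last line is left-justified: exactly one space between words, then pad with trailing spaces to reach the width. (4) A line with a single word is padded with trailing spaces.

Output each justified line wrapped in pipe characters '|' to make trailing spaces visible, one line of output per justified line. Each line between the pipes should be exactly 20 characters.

Line 1: ['big', 'a', 'fast', 'algorithm'] (min_width=20, slack=0)
Line 2: ['guitar', 'algorithm'] (min_width=16, slack=4)
Line 3: ['been', 'sun', 'big', 'house'] (min_width=18, slack=2)

Answer: |big a fast algorithm|
|guitar     algorithm|
|been sun big house  |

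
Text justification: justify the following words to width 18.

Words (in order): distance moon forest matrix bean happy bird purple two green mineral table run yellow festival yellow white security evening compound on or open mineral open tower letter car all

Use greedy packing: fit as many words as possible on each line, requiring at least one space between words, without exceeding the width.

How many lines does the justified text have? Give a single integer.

Answer: 11

Derivation:
Line 1: ['distance', 'moon'] (min_width=13, slack=5)
Line 2: ['forest', 'matrix', 'bean'] (min_width=18, slack=0)
Line 3: ['happy', 'bird', 'purple'] (min_width=17, slack=1)
Line 4: ['two', 'green', 'mineral'] (min_width=17, slack=1)
Line 5: ['table', 'run', 'yellow'] (min_width=16, slack=2)
Line 6: ['festival', 'yellow'] (min_width=15, slack=3)
Line 7: ['white', 'security'] (min_width=14, slack=4)
Line 8: ['evening', 'compound'] (min_width=16, slack=2)
Line 9: ['on', 'or', 'open', 'mineral'] (min_width=18, slack=0)
Line 10: ['open', 'tower', 'letter'] (min_width=17, slack=1)
Line 11: ['car', 'all'] (min_width=7, slack=11)
Total lines: 11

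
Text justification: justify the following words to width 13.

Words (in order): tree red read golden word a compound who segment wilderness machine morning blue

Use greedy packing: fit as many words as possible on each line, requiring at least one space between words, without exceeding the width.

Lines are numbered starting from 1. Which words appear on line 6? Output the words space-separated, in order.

Answer: machine

Derivation:
Line 1: ['tree', 'red', 'read'] (min_width=13, slack=0)
Line 2: ['golden', 'word', 'a'] (min_width=13, slack=0)
Line 3: ['compound', 'who'] (min_width=12, slack=1)
Line 4: ['segment'] (min_width=7, slack=6)
Line 5: ['wilderness'] (min_width=10, slack=3)
Line 6: ['machine'] (min_width=7, slack=6)
Line 7: ['morning', 'blue'] (min_width=12, slack=1)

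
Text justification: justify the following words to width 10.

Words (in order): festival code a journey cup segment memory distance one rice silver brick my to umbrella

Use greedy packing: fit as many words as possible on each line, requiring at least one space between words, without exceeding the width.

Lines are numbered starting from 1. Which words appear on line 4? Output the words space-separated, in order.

Line 1: ['festival'] (min_width=8, slack=2)
Line 2: ['code', 'a'] (min_width=6, slack=4)
Line 3: ['journey'] (min_width=7, slack=3)
Line 4: ['cup'] (min_width=3, slack=7)
Line 5: ['segment'] (min_width=7, slack=3)
Line 6: ['memory'] (min_width=6, slack=4)
Line 7: ['distance'] (min_width=8, slack=2)
Line 8: ['one', 'rice'] (min_width=8, slack=2)
Line 9: ['silver'] (min_width=6, slack=4)
Line 10: ['brick', 'my'] (min_width=8, slack=2)
Line 11: ['to'] (min_width=2, slack=8)
Line 12: ['umbrella'] (min_width=8, slack=2)

Answer: cup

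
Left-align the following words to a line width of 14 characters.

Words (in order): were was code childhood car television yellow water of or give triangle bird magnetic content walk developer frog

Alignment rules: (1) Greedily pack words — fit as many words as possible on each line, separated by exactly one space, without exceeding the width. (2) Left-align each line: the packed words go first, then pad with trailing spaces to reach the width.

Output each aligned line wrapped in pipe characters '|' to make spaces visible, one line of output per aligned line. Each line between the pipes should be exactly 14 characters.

Line 1: ['were', 'was', 'code'] (min_width=13, slack=1)
Line 2: ['childhood', 'car'] (min_width=13, slack=1)
Line 3: ['television'] (min_width=10, slack=4)
Line 4: ['yellow', 'water'] (min_width=12, slack=2)
Line 5: ['of', 'or', 'give'] (min_width=10, slack=4)
Line 6: ['triangle', 'bird'] (min_width=13, slack=1)
Line 7: ['magnetic'] (min_width=8, slack=6)
Line 8: ['content', 'walk'] (min_width=12, slack=2)
Line 9: ['developer', 'frog'] (min_width=14, slack=0)

Answer: |were was code |
|childhood car |
|television    |
|yellow water  |
|of or give    |
|triangle bird |
|magnetic      |
|content walk  |
|developer frog|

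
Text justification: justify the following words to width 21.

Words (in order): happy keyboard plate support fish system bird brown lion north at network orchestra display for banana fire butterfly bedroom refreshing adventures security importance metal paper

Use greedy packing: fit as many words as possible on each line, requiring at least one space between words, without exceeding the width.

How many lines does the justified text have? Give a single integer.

Answer: 10

Derivation:
Line 1: ['happy', 'keyboard', 'plate'] (min_width=20, slack=1)
Line 2: ['support', 'fish', 'system'] (min_width=19, slack=2)
Line 3: ['bird', 'brown', 'lion', 'north'] (min_width=21, slack=0)
Line 4: ['at', 'network', 'orchestra'] (min_width=20, slack=1)
Line 5: ['display', 'for', 'banana'] (min_width=18, slack=3)
Line 6: ['fire', 'butterfly'] (min_width=14, slack=7)
Line 7: ['bedroom', 'refreshing'] (min_width=18, slack=3)
Line 8: ['adventures', 'security'] (min_width=19, slack=2)
Line 9: ['importance', 'metal'] (min_width=16, slack=5)
Line 10: ['paper'] (min_width=5, slack=16)
Total lines: 10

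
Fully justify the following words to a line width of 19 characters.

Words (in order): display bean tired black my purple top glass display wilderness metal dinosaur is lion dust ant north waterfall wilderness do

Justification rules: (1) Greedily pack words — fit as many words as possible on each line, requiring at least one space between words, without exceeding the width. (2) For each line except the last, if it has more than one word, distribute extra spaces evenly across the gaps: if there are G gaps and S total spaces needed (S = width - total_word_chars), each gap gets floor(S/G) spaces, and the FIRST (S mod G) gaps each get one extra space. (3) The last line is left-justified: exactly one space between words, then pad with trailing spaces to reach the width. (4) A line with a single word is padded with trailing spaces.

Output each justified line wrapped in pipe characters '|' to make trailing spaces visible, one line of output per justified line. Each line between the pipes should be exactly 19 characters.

Answer: |display  bean tired|
|black my purple top|
|glass       display|
|wilderness    metal|
|dinosaur   is  lion|
|dust    ant   north|
|waterfall          |
|wilderness do      |

Derivation:
Line 1: ['display', 'bean', 'tired'] (min_width=18, slack=1)
Line 2: ['black', 'my', 'purple', 'top'] (min_width=19, slack=0)
Line 3: ['glass', 'display'] (min_width=13, slack=6)
Line 4: ['wilderness', 'metal'] (min_width=16, slack=3)
Line 5: ['dinosaur', 'is', 'lion'] (min_width=16, slack=3)
Line 6: ['dust', 'ant', 'north'] (min_width=14, slack=5)
Line 7: ['waterfall'] (min_width=9, slack=10)
Line 8: ['wilderness', 'do'] (min_width=13, slack=6)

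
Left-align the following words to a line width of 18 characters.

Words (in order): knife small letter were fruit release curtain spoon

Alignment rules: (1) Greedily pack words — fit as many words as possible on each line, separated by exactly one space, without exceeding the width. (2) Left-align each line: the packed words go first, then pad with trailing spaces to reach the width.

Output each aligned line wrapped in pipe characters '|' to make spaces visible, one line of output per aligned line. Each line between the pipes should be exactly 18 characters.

Answer: |knife small letter|
|were fruit release|
|curtain spoon     |

Derivation:
Line 1: ['knife', 'small', 'letter'] (min_width=18, slack=0)
Line 2: ['were', 'fruit', 'release'] (min_width=18, slack=0)
Line 3: ['curtain', 'spoon'] (min_width=13, slack=5)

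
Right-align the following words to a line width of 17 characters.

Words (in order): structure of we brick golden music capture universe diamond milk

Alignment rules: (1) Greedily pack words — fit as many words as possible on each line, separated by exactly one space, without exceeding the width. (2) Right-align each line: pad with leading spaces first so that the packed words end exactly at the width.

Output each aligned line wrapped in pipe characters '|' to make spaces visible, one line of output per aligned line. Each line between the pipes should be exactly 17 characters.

Line 1: ['structure', 'of', 'we'] (min_width=15, slack=2)
Line 2: ['brick', 'golden'] (min_width=12, slack=5)
Line 3: ['music', 'capture'] (min_width=13, slack=4)
Line 4: ['universe', 'diamond'] (min_width=16, slack=1)
Line 5: ['milk'] (min_width=4, slack=13)

Answer: |  structure of we|
|     brick golden|
|    music capture|
| universe diamond|
|             milk|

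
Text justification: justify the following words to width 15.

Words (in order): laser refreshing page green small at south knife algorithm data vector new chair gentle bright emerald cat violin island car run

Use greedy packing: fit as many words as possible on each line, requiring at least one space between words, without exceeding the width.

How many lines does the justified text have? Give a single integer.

Answer: 10

Derivation:
Line 1: ['laser'] (min_width=5, slack=10)
Line 2: ['refreshing', 'page'] (min_width=15, slack=0)
Line 3: ['green', 'small', 'at'] (min_width=14, slack=1)
Line 4: ['south', 'knife'] (min_width=11, slack=4)
Line 5: ['algorithm', 'data'] (min_width=14, slack=1)
Line 6: ['vector', 'new'] (min_width=10, slack=5)
Line 7: ['chair', 'gentle'] (min_width=12, slack=3)
Line 8: ['bright', 'emerald'] (min_width=14, slack=1)
Line 9: ['cat', 'violin'] (min_width=10, slack=5)
Line 10: ['island', 'car', 'run'] (min_width=14, slack=1)
Total lines: 10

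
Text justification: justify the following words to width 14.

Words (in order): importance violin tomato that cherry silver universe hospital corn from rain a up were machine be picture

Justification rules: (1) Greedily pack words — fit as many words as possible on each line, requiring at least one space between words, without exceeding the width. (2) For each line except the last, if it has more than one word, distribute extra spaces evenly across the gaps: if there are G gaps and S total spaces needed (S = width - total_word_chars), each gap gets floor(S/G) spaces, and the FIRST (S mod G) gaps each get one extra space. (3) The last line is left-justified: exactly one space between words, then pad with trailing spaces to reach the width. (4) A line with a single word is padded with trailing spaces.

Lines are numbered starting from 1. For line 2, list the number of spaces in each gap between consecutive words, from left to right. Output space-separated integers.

Answer: 2

Derivation:
Line 1: ['importance'] (min_width=10, slack=4)
Line 2: ['violin', 'tomato'] (min_width=13, slack=1)
Line 3: ['that', 'cherry'] (min_width=11, slack=3)
Line 4: ['silver'] (min_width=6, slack=8)
Line 5: ['universe'] (min_width=8, slack=6)
Line 6: ['hospital', 'corn'] (min_width=13, slack=1)
Line 7: ['from', 'rain', 'a', 'up'] (min_width=14, slack=0)
Line 8: ['were', 'machine'] (min_width=12, slack=2)
Line 9: ['be', 'picture'] (min_width=10, slack=4)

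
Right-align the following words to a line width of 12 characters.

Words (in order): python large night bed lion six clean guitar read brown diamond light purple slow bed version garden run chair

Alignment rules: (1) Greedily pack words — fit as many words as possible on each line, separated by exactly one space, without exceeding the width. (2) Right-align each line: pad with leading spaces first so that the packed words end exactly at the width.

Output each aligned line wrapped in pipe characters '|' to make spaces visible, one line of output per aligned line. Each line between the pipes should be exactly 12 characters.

Answer: |python large|
|   night bed|
|    lion six|
|clean guitar|
|  read brown|
|     diamond|
|light purple|
|    slow bed|
|     version|
|  garden run|
|       chair|

Derivation:
Line 1: ['python', 'large'] (min_width=12, slack=0)
Line 2: ['night', 'bed'] (min_width=9, slack=3)
Line 3: ['lion', 'six'] (min_width=8, slack=4)
Line 4: ['clean', 'guitar'] (min_width=12, slack=0)
Line 5: ['read', 'brown'] (min_width=10, slack=2)
Line 6: ['diamond'] (min_width=7, slack=5)
Line 7: ['light', 'purple'] (min_width=12, slack=0)
Line 8: ['slow', 'bed'] (min_width=8, slack=4)
Line 9: ['version'] (min_width=7, slack=5)
Line 10: ['garden', 'run'] (min_width=10, slack=2)
Line 11: ['chair'] (min_width=5, slack=7)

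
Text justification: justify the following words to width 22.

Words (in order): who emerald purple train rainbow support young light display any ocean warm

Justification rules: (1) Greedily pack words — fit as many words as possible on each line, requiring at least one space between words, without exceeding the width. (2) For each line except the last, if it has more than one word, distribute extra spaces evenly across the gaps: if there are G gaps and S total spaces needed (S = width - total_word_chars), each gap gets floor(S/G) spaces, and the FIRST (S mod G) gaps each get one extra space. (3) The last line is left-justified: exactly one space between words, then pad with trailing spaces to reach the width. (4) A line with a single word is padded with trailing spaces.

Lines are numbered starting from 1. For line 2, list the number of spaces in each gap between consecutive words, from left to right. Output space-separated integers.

Line 1: ['who', 'emerald', 'purple'] (min_width=18, slack=4)
Line 2: ['train', 'rainbow', 'support'] (min_width=21, slack=1)
Line 3: ['young', 'light', 'display'] (min_width=19, slack=3)
Line 4: ['any', 'ocean', 'warm'] (min_width=14, slack=8)

Answer: 2 1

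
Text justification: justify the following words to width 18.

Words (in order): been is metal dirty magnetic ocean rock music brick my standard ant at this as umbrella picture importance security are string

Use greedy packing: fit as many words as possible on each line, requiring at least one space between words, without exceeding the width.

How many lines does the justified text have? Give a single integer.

Answer: 9

Derivation:
Line 1: ['been', 'is', 'metal'] (min_width=13, slack=5)
Line 2: ['dirty', 'magnetic'] (min_width=14, slack=4)
Line 3: ['ocean', 'rock', 'music'] (min_width=16, slack=2)
Line 4: ['brick', 'my', 'standard'] (min_width=17, slack=1)
Line 5: ['ant', 'at', 'this', 'as'] (min_width=14, slack=4)
Line 6: ['umbrella', 'picture'] (min_width=16, slack=2)
Line 7: ['importance'] (min_width=10, slack=8)
Line 8: ['security', 'are'] (min_width=12, slack=6)
Line 9: ['string'] (min_width=6, slack=12)
Total lines: 9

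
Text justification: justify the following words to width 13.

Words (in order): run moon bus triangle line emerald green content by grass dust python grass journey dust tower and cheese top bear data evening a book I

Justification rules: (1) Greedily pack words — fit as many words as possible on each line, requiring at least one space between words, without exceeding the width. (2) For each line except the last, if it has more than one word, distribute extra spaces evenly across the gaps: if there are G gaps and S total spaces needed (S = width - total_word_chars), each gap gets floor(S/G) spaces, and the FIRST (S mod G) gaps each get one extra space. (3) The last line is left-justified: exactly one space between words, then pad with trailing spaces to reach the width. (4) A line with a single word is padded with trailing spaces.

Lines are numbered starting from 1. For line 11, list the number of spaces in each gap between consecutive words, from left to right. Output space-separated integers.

Answer: 5

Derivation:
Line 1: ['run', 'moon', 'bus'] (min_width=12, slack=1)
Line 2: ['triangle', 'line'] (min_width=13, slack=0)
Line 3: ['emerald', 'green'] (min_width=13, slack=0)
Line 4: ['content', 'by'] (min_width=10, slack=3)
Line 5: ['grass', 'dust'] (min_width=10, slack=3)
Line 6: ['python', 'grass'] (min_width=12, slack=1)
Line 7: ['journey', 'dust'] (min_width=12, slack=1)
Line 8: ['tower', 'and'] (min_width=9, slack=4)
Line 9: ['cheese', 'top'] (min_width=10, slack=3)
Line 10: ['bear', 'data'] (min_width=9, slack=4)
Line 11: ['evening', 'a'] (min_width=9, slack=4)
Line 12: ['book', 'I'] (min_width=6, slack=7)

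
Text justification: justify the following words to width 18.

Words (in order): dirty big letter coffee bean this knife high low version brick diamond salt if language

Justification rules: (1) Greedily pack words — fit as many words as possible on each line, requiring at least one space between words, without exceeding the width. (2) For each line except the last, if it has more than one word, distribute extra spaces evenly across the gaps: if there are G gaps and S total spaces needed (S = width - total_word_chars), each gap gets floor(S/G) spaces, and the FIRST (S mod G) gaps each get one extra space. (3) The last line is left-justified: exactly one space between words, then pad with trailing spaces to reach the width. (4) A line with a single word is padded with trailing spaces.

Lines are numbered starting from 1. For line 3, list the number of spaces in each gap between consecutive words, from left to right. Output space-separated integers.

Line 1: ['dirty', 'big', 'letter'] (min_width=16, slack=2)
Line 2: ['coffee', 'bean', 'this'] (min_width=16, slack=2)
Line 3: ['knife', 'high', 'low'] (min_width=14, slack=4)
Line 4: ['version', 'brick'] (min_width=13, slack=5)
Line 5: ['diamond', 'salt', 'if'] (min_width=15, slack=3)
Line 6: ['language'] (min_width=8, slack=10)

Answer: 3 3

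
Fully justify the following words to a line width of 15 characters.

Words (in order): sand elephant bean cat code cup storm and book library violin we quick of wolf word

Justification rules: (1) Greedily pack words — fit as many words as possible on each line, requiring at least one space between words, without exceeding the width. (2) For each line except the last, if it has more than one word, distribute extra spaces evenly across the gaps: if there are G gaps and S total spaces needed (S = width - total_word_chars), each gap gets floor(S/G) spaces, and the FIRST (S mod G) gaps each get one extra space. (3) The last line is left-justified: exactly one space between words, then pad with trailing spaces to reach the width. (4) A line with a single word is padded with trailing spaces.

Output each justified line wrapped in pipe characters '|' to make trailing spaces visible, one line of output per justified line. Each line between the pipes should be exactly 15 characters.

Line 1: ['sand', 'elephant'] (min_width=13, slack=2)
Line 2: ['bean', 'cat', 'code'] (min_width=13, slack=2)
Line 3: ['cup', 'storm', 'and'] (min_width=13, slack=2)
Line 4: ['book', 'library'] (min_width=12, slack=3)
Line 5: ['violin', 'we', 'quick'] (min_width=15, slack=0)
Line 6: ['of', 'wolf', 'word'] (min_width=12, slack=3)

Answer: |sand   elephant|
|bean  cat  code|
|cup  storm  and|
|book    library|
|violin we quick|
|of wolf word   |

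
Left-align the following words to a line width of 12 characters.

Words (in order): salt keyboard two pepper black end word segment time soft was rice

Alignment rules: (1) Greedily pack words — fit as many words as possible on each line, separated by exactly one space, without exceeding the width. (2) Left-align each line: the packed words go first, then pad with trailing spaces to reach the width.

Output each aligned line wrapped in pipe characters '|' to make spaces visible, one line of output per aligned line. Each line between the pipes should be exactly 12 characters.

Line 1: ['salt'] (min_width=4, slack=8)
Line 2: ['keyboard', 'two'] (min_width=12, slack=0)
Line 3: ['pepper', 'black'] (min_width=12, slack=0)
Line 4: ['end', 'word'] (min_width=8, slack=4)
Line 5: ['segment', 'time'] (min_width=12, slack=0)
Line 6: ['soft', 'was'] (min_width=8, slack=4)
Line 7: ['rice'] (min_width=4, slack=8)

Answer: |salt        |
|keyboard two|
|pepper black|
|end word    |
|segment time|
|soft was    |
|rice        |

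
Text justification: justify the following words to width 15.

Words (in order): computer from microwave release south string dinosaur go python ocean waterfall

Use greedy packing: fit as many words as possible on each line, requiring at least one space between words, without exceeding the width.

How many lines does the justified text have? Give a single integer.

Line 1: ['computer', 'from'] (min_width=13, slack=2)
Line 2: ['microwave'] (min_width=9, slack=6)
Line 3: ['release', 'south'] (min_width=13, slack=2)
Line 4: ['string', 'dinosaur'] (min_width=15, slack=0)
Line 5: ['go', 'python', 'ocean'] (min_width=15, slack=0)
Line 6: ['waterfall'] (min_width=9, slack=6)
Total lines: 6

Answer: 6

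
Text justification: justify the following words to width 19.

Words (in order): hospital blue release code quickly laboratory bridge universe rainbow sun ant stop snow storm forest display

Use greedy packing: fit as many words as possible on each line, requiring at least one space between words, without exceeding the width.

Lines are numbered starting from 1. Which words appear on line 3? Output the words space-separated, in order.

Line 1: ['hospital', 'blue'] (min_width=13, slack=6)
Line 2: ['release', 'code'] (min_width=12, slack=7)
Line 3: ['quickly', 'laboratory'] (min_width=18, slack=1)
Line 4: ['bridge', 'universe'] (min_width=15, slack=4)
Line 5: ['rainbow', 'sun', 'ant'] (min_width=15, slack=4)
Line 6: ['stop', 'snow', 'storm'] (min_width=15, slack=4)
Line 7: ['forest', 'display'] (min_width=14, slack=5)

Answer: quickly laboratory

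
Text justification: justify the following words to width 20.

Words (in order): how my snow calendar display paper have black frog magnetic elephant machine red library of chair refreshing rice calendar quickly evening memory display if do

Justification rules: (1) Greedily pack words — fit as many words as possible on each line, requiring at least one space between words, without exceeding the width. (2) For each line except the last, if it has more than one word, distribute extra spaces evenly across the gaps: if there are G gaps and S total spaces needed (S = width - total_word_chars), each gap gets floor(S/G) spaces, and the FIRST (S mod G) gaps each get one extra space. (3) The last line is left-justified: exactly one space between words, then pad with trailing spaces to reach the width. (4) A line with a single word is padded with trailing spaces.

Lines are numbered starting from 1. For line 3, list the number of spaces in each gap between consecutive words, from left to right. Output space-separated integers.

Line 1: ['how', 'my', 'snow', 'calendar'] (min_width=20, slack=0)
Line 2: ['display', 'paper', 'have'] (min_width=18, slack=2)
Line 3: ['black', 'frog', 'magnetic'] (min_width=19, slack=1)
Line 4: ['elephant', 'machine', 'red'] (min_width=20, slack=0)
Line 5: ['library', 'of', 'chair'] (min_width=16, slack=4)
Line 6: ['refreshing', 'rice'] (min_width=15, slack=5)
Line 7: ['calendar', 'quickly'] (min_width=16, slack=4)
Line 8: ['evening', 'memory'] (min_width=14, slack=6)
Line 9: ['display', 'if', 'do'] (min_width=13, slack=7)

Answer: 2 1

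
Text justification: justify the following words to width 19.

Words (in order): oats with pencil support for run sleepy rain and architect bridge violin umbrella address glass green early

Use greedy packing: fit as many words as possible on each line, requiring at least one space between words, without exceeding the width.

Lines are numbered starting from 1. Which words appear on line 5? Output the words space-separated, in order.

Answer: violin umbrella

Derivation:
Line 1: ['oats', 'with', 'pencil'] (min_width=16, slack=3)
Line 2: ['support', 'for', 'run'] (min_width=15, slack=4)
Line 3: ['sleepy', 'rain', 'and'] (min_width=15, slack=4)
Line 4: ['architect', 'bridge'] (min_width=16, slack=3)
Line 5: ['violin', 'umbrella'] (min_width=15, slack=4)
Line 6: ['address', 'glass', 'green'] (min_width=19, slack=0)
Line 7: ['early'] (min_width=5, slack=14)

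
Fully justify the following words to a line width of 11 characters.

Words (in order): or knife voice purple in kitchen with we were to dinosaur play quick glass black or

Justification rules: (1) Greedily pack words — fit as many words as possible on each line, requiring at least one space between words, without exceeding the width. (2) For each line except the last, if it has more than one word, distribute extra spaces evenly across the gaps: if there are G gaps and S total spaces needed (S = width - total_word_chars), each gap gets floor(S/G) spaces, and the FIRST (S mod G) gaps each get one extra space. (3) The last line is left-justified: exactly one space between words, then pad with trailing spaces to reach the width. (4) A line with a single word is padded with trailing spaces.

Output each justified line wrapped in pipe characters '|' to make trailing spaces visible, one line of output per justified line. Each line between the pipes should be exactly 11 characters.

Line 1: ['or', 'knife'] (min_width=8, slack=3)
Line 2: ['voice'] (min_width=5, slack=6)
Line 3: ['purple', 'in'] (min_width=9, slack=2)
Line 4: ['kitchen'] (min_width=7, slack=4)
Line 5: ['with', 'we'] (min_width=7, slack=4)
Line 6: ['were', 'to'] (min_width=7, slack=4)
Line 7: ['dinosaur'] (min_width=8, slack=3)
Line 8: ['play', 'quick'] (min_width=10, slack=1)
Line 9: ['glass', 'black'] (min_width=11, slack=0)
Line 10: ['or'] (min_width=2, slack=9)

Answer: |or    knife|
|voice      |
|purple   in|
|kitchen    |
|with     we|
|were     to|
|dinosaur   |
|play  quick|
|glass black|
|or         |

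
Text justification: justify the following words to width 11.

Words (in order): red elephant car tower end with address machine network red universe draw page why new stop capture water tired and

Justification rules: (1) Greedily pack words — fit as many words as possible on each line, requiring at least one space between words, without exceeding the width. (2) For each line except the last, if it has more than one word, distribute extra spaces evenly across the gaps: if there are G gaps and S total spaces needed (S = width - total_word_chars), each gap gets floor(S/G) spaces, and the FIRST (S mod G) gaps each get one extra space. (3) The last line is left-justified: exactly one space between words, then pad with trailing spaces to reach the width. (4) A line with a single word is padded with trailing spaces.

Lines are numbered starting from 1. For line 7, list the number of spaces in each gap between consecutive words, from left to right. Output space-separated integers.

Line 1: ['red'] (min_width=3, slack=8)
Line 2: ['elephant'] (min_width=8, slack=3)
Line 3: ['car', 'tower'] (min_width=9, slack=2)
Line 4: ['end', 'with'] (min_width=8, slack=3)
Line 5: ['address'] (min_width=7, slack=4)
Line 6: ['machine'] (min_width=7, slack=4)
Line 7: ['network', 'red'] (min_width=11, slack=0)
Line 8: ['universe'] (min_width=8, slack=3)
Line 9: ['draw', 'page'] (min_width=9, slack=2)
Line 10: ['why', 'new'] (min_width=7, slack=4)
Line 11: ['stop'] (min_width=4, slack=7)
Line 12: ['capture'] (min_width=7, slack=4)
Line 13: ['water', 'tired'] (min_width=11, slack=0)
Line 14: ['and'] (min_width=3, slack=8)

Answer: 1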